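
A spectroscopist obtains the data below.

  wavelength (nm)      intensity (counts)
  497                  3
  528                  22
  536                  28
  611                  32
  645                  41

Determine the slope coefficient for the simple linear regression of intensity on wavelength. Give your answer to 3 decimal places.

n = 5, Σx = 2817, Σy = 126, Σxy = 74112, Σx² = 1602435
Sxx = Σx² − (Σx)²/n = 1602435 − 1587097.8 = 15337.2
Sxy = Σxy − (Σx)(Σy)/n = 74112 − 70988.4 = 3123.6
b = Sxy/Sxx = 3123.6/15337.2 = 0.203662

0.204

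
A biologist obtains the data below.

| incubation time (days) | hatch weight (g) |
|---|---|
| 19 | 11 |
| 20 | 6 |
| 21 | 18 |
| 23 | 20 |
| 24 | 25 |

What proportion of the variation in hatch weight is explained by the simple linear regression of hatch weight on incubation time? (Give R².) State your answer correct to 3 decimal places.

n = 5, Σx = 107, Σy = 80, Σxy = 1767, Σx² = 2307, Σy² = 1506
Sxx = Σx² − (Σx)²/n = 2307 − 2289.8 = 17.2
Sxy = Σxy − (Σx)(Σy)/n = 1767 − 1712 = 55
Syy = Σy² − (Σy)²/n = 1506 − 1280 = 226
R² = Sxy²/(Sxx·Syy) = (55)²/(17.2·226) = 0.778195

0.778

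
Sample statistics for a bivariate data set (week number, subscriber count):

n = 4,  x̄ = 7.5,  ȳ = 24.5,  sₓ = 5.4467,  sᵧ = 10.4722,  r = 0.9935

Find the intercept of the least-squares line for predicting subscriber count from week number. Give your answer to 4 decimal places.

10.1737

b = r · sᵧ/sₓ = 0.9935 · 10.4722/5.4467 = 1.910171
a = ȳ − b·x̄ = 24.5 − 1.910171·7.5 = 10.173714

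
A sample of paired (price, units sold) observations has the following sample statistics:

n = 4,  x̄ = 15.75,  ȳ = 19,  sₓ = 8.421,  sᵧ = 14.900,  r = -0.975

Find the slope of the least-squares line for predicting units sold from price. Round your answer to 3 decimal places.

b = r · sᵧ/sₓ = -0.975 · 14.9/8.421 = -1.725151

-1.725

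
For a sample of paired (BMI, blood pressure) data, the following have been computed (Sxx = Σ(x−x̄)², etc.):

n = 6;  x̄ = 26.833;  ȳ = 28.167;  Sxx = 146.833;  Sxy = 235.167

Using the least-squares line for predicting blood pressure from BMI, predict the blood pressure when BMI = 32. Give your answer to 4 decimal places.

b = Sxy/Sxx = 235.167/146.833 = 1.601595
a = ȳ − b·x̄ = 28.167 − 1.601595·26.833 = -14.808599
ŷ(32) = a + b·32 = -14.808599 + 1.601595·32 = 36.442441

36.4424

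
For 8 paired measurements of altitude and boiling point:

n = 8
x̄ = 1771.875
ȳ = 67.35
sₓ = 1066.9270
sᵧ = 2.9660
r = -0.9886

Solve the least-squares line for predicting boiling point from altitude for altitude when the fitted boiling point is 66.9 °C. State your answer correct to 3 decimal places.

1935.615

b = r · sᵧ/sₓ = -0.9886 · 2.966/1066.927 = -0.002748
a = ȳ − b·x̄ = 67.35 − (-0.002748)·1771.875 = 72.219565
Set a + b·x = 66.9: x = (66.9 − 72.219565) / (-0.002748) = 1935.615257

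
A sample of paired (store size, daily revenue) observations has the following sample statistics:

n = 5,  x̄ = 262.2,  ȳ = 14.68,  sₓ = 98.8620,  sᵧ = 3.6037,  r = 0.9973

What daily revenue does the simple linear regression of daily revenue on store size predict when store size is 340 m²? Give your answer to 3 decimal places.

17.508

b = r · sᵧ/sₓ = 0.9973 · 3.6037/98.862 = 0.036353
a = ȳ − b·x̄ = 14.68 − 0.036353·262.2 = 5.148138
ŷ(340) = a + b·340 = 5.148138 + 0.036353·340 = 17.508295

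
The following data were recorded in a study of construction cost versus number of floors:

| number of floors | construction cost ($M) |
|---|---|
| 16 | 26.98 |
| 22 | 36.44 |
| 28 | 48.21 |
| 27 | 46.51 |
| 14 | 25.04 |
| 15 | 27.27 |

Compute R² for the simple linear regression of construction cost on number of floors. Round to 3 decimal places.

n = 6, Σx = 122, Σy = 210.45, Σxy = 4598.62, Σx² = 2674, Σy² = 7913.8327
Sxx = Σx² − (Σx)²/n = 2674 − 2480.666667 = 193.333333
Sxy = Σxy − (Σx)(Σy)/n = 4598.62 − 4279.15 = 319.47
Syy = Σy² − (Σy)²/n = 7913.8327 − 7381.53375 = 532.29895
R² = Sxy²/(Sxx·Syy) = (319.47)²/(193.333333·532.29895) = 0.991740

0.992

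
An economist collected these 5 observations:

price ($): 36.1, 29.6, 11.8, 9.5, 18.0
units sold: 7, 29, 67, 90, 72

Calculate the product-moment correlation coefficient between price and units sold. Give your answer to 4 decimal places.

-0.9686

n = 5, Σx = 105, Σy = 265, Σxy = 4052.7, Σx² = 2732.86, Σy² = 18663
Sxx = Σx² − (Σx)²/n = 2732.86 − 2205 = 527.86
Sxy = Σxy − (Σx)(Σy)/n = 4052.7 − 5565 = -1512.3
Syy = Σy² − (Σy)²/n = 18663 − 14045 = 4618
r = Sxy/√(Sxx·Syy) = -1512.3/√(2437657.48) = -1512.3/1561.299933 = -0.968616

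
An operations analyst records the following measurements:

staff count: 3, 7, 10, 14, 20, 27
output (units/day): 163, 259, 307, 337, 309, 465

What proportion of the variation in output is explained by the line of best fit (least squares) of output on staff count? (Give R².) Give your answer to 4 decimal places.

n = 6, Σx = 81, Σy = 1840, Σxy = 28825, Σx² = 1483, Σy² = 613174
Sxx = Σx² − (Σx)²/n = 1483 − 1093.5 = 389.5
Sxy = Σxy − (Σx)(Σy)/n = 28825 − 24840 = 3985
Syy = Σy² − (Σy)²/n = 613174 − 564266.666667 = 48907.333333
R² = Sxy²/(Sxx·Syy) = (3985)²/(389.5·48907.333333) = 0.833634

0.8336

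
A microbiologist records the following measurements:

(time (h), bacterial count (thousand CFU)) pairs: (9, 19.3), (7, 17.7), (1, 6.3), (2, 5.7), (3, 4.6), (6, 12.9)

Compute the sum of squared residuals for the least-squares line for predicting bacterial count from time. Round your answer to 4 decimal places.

n = 6, Σx = 28, Σy = 66.5, Σxy = 406.5, Σx² = 180, Σy² = 945.53
Sxx = Σx² − (Σx)²/n = 180 − 130.666667 = 49.333333
Sxy = Σxy − (Σx)(Σy)/n = 406.5 − 310.333333 = 96.166667
Syy = Σy² − (Σy)²/n = 945.53 − 737.041667 = 208.488333
b = Sxy/Sxx = 96.166667/49.333333 = 1.949324
SSE = Syy − b·Sxy = 208.488333 − 1.949324·96.166667 = 21.028311

21.0283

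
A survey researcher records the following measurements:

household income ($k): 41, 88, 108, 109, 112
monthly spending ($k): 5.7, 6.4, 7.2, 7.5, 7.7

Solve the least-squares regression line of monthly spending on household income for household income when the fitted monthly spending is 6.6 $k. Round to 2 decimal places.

80.26

n = 5, Σx = 458, Σy = 34.5, Σxy = 3254.4, Σx² = 45514
Sxx = Σx² − (Σx)²/n = 45514 − 41952.8 = 3561.2
Sxy = Σxy − (Σx)(Σy)/n = 3254.4 − 3160.2 = 94.2
b = Sxy/Sxx = 94.2/3561.2 = 0.026452
a = ȳ − b·x̄ = 6.9 − 0.026452·91.6 = 4.477019
Set a + b·x = 6.6: x = (6.6 − 4.477019) / 0.026452 = 80.258599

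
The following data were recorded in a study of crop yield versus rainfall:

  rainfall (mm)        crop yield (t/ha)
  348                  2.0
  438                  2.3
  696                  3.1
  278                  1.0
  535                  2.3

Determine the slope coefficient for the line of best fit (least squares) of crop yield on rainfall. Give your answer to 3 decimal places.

n = 5, Σx = 2295, Σy = 10.7, Σxy = 5369.5, Σx² = 1160873
Sxx = Σx² − (Σx)²/n = 1160873 − 1053405 = 107468
Sxy = Σxy − (Σx)(Σy)/n = 5369.5 − 4911.3 = 458.2
b = Sxy/Sxx = 458.2/107468 = 0.004264

0.004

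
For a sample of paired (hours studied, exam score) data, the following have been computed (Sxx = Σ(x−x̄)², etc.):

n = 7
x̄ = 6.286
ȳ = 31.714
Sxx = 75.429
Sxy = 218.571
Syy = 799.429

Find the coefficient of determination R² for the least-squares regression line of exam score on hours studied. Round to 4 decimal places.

0.7923

R² = Sxy²/(Sxx·Syy) = (218.571)²/(75.429·799.429) = 0.792258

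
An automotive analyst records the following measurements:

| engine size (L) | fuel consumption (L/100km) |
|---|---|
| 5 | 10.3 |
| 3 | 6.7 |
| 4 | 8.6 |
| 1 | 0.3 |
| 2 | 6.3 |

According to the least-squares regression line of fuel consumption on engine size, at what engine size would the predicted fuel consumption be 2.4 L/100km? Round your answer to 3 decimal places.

1.188

n = 5, Σx = 15, Σy = 32.2, Σxy = 118.9, Σx² = 55
Sxx = Σx² − (Σx)²/n = 55 − 45 = 10
Sxy = Σxy − (Σx)(Σy)/n = 118.9 − 96.6 = 22.3
b = Sxy/Sxx = 22.3/10 = 2.23
a = ȳ − b·x̄ = 6.44 − 2.23·3 = -0.25
Set a + b·x = 2.4: x = (2.4 − (-0.25)) / 2.23 = 1.188341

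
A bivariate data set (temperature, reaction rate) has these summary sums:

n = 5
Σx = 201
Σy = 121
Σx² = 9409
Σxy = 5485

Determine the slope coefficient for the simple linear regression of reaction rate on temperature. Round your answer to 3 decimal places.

0.467

Sxx = Σx² − (Σx)²/n = 9409 − 8080.2 = 1328.8
Sxy = Σxy − (Σx)(Σy)/n = 5485 − 4864.2 = 620.8
b = Sxy/Sxx = 620.8/1328.8 = 0.467188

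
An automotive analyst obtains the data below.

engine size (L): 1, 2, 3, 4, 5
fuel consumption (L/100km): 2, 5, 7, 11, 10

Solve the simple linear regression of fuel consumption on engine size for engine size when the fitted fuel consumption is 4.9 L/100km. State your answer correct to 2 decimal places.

2.05

n = 5, Σx = 15, Σy = 35, Σxy = 127, Σx² = 55
Sxx = Σx² − (Σx)²/n = 55 − 45 = 10
Sxy = Σxy − (Σx)(Σy)/n = 127 − 105 = 22
b = Sxy/Sxx = 22/10 = 2.2
a = ȳ − b·x̄ = 7 − 2.2·3 = 0.4
Set a + b·x = 4.9: x = (4.9 − 0.4) / 2.2 = 2.045455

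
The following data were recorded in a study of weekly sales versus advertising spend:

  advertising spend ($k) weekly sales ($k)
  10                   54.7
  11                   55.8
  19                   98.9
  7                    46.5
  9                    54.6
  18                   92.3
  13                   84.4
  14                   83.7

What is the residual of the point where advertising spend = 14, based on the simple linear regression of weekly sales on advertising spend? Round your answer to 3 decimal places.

n = 8, Σx = 101, Σy = 570.9, Σxy = 7787.2, Σx² = 1401
Sxx = Σx² − (Σx)²/n = 1401 − 1275.125 = 125.875
Sxy = Σxy − (Σx)(Σy)/n = 7787.2 − 7207.6125 = 579.5875
b = Sxy/Sxx = 579.5875/125.875 = 4.604469
a = ȳ − b·x̄ = 71.3625 − 4.604469·12.625 = 13.231082
ŷ(14) = 13.231082 + 4.604469·14 = 77.693644
residual = y − ŷ = 83.7 − 77.693644 = 6.006356

6.006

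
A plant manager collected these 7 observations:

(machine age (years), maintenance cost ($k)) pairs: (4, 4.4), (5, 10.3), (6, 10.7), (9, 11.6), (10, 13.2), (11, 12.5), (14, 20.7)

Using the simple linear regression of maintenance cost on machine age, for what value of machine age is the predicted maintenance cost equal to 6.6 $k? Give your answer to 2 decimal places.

4.04

n = 7, Σx = 59, Σy = 83.4, Σxy = 797, Σx² = 575
Sxx = Σx² − (Σx)²/n = 575 − 497.285714 = 77.714286
Sxy = Σxy − (Σx)(Σy)/n = 797 − 702.942857 = 94.057143
b = Sxy/Sxx = 94.057143/77.714286 = 1.210294
a = ȳ − b·x̄ = 11.914286 − 1.210294·8.428571 = 1.713235
Set a + b·x = 6.6: x = (6.6 − 1.713235) / 1.210294 = 4.037667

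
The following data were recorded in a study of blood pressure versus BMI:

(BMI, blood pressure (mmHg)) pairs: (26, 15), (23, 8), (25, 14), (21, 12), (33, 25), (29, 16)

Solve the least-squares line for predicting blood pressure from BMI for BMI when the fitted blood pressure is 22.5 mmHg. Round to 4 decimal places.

32.4962

n = 6, Σx = 157, Σy = 90, Σxy = 2465, Σx² = 4201
Sxx = Σx² − (Σx)²/n = 4201 − 4108.166667 = 92.833333
Sxy = Σxy − (Σx)(Σy)/n = 2465 − 2355 = 110
b = Sxy/Sxx = 110/92.833333 = 1.184919
a = ȳ − b·x̄ = 15 − 1.184919·26.166667 = -16.005386
Set a + b·x = 22.5: x = (22.5 − (-16.005386)) / 1.184919 = 32.496212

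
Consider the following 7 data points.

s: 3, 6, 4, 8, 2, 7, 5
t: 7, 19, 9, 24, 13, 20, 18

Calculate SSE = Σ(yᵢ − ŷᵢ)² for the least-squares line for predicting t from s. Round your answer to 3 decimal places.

61.393

n = 7, Σx = 35, Σy = 110, Σxy = 619, Σx² = 203, Σy² = 1960
Sxx = Σx² − (Σx)²/n = 203 − 175 = 28
Sxy = Σxy − (Σx)(Σy)/n = 619 − 550 = 69
Syy = Σy² − (Σy)²/n = 1960 − 1728.571429 = 231.428571
b = Sxy/Sxx = 69/28 = 2.464286
SSE = Syy − b·Sxy = 231.428571 − 2.464286·69 = 61.392857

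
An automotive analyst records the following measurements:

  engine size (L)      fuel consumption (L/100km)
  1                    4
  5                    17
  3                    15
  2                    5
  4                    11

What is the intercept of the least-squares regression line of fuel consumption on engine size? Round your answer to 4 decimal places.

0.8000

n = 5, Σx = 15, Σy = 52, Σxy = 188, Σx² = 55
Sxx = Σx² − (Σx)²/n = 55 − 45 = 10
Sxy = Σxy − (Σx)(Σy)/n = 188 − 156 = 32
b = Sxy/Sxx = 32/10 = 3.2
a = ȳ − b·x̄ = 10.4 − 3.2·3 = 0.8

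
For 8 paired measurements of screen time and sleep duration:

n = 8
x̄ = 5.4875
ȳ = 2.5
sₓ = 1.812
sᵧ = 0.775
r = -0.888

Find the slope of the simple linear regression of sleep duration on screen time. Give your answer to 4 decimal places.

b = r · sᵧ/sₓ = -0.888 · 0.775/1.812 = -0.379801

-0.3798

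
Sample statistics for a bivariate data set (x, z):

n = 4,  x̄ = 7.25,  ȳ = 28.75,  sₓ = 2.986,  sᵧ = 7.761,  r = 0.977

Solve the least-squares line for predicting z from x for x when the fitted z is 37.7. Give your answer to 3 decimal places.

b = r · sᵧ/sₓ = 0.977 · 7.761/2.986 = 2.539349
a = ȳ − b·x̄ = 28.75 − 2.539349·7.25 = 10.339718
Set a + b·x = 37.7: x = (37.7 − 10.339718) / 2.539349 = 10.774525

10.775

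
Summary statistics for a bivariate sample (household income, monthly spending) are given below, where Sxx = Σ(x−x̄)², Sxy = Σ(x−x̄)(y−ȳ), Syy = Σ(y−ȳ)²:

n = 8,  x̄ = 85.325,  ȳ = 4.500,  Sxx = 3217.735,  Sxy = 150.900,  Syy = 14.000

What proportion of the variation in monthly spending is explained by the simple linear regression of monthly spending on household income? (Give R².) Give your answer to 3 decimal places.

R² = Sxy²/(Sxx·Syy) = (150.9)²/(3217.735·14) = 0.505476

0.505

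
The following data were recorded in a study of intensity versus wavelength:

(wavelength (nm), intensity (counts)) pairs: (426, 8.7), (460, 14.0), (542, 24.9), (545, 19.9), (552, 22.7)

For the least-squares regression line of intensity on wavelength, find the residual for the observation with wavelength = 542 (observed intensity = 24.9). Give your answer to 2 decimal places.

2.82

n = 5, Σx = 2525, Σy = 90.2, Σxy = 47017.9, Σx² = 1288569
Sxx = Σx² − (Σx)²/n = 1288569 − 1275125 = 13444
Sxy = Σxy − (Σx)(Σy)/n = 47017.9 − 45551 = 1466.9
b = Sxy/Sxx = 1466.9/13444 = 0.109112
a = ȳ − b·x̄ = 18.04 − 0.109112·505 = -37.061495
ŷ(542) = -37.061495 + 0.109112·542 = 22.077139
residual = y − ŷ = 24.9 − 22.077139 = 2.822861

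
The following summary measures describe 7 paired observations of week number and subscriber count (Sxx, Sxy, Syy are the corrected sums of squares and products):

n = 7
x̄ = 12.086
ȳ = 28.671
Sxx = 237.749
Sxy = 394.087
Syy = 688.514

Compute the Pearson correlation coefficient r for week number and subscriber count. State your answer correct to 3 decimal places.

r = Sxy/√(Sxx·Syy) = 394.087/√(163693.514986) = 394.087/404.590552 = 0.974039

0.974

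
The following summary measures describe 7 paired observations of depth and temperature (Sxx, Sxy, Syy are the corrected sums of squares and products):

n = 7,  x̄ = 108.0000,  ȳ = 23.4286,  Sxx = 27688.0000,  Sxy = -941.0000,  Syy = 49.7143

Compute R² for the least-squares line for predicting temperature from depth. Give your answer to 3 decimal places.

0.643

R² = Sxy²/(Sxx·Syy) = (-941)²/(27688·49.7143) = 0.643289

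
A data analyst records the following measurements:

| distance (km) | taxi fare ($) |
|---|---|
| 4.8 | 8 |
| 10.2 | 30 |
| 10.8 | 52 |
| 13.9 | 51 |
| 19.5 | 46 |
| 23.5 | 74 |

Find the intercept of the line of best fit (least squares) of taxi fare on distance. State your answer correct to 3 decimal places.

n = 6, Σx = 82.7, Σy = 261, Σxy = 4250.9, Σx² = 1369.43
Sxx = Σx² − (Σx)²/n = 1369.43 − 1139.881667 = 229.548333
Sxy = Σxy − (Σx)(Σy)/n = 4250.9 − 3597.45 = 653.45
b = Sxy/Sxx = 653.45/229.548333 = 2.846677
a = ȳ − b·x̄ = 43.5 − 2.846677·13.783333 = 4.263300

4.263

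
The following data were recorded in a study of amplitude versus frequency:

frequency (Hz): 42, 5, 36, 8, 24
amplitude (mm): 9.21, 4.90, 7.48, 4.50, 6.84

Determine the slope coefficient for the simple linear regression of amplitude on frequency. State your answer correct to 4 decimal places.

0.1142

n = 5, Σx = 115, Σy = 32.93, Σxy = 880.76, Σx² = 3725
Sxx = Σx² − (Σx)²/n = 3725 − 2645 = 1080
Sxy = Σxy − (Σx)(Σy)/n = 880.76 − 757.39 = 123.37
b = Sxy/Sxx = 123.37/1080 = 0.114231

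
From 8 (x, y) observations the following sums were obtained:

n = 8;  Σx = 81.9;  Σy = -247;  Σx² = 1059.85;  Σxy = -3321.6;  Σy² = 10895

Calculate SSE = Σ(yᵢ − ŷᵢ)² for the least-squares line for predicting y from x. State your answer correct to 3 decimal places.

428.977

Sxx = Σx² − (Σx)²/n = 1059.85 − 838.45125 = 221.39875
Sxy = Σxy − (Σx)(Σy)/n = -3321.6 − (-2528.6625) = -792.9375
Syy = Σy² − (Σy)²/n = 10895 − 7626.125 = 3268.875
b = Sxy/Sxx = -792.9375/221.39875 = -3.581490
SSE = Syy − b·Sxy = 3268.875 − (-3.581490)·(-792.9375) = 428.976948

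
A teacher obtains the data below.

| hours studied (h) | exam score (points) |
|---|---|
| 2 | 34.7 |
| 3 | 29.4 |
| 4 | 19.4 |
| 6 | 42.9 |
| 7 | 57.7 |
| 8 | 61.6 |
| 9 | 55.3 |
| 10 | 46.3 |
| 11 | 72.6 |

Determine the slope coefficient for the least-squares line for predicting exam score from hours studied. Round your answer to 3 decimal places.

4.366

n = 9, Σx = 60, Σy = 419.9, Σxy = 3148.6, Σx² = 480
Sxx = Σx² − (Σx)²/n = 480 − 400 = 80
Sxy = Σxy − (Σx)(Σy)/n = 3148.6 − 2799.333333 = 349.266667
b = Sxy/Sxx = 349.266667/80 = 4.365833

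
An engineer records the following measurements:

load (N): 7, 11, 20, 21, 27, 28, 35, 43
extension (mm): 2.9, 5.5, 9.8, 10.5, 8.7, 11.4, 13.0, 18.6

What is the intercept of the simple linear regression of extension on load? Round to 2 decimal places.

n = 8, Σx = 192, Σy = 80.4, Σxy = 2306.2, Σx² = 5598
Sxx = Σx² − (Σx)²/n = 5598 − 4608 = 990
Sxy = Σxy − (Σx)(Σy)/n = 2306.2 − 1929.6 = 376.6
b = Sxy/Sxx = 376.6/990 = 0.380404
a = ȳ − b·x̄ = 10.05 − 0.380404·24 = 0.920303

0.92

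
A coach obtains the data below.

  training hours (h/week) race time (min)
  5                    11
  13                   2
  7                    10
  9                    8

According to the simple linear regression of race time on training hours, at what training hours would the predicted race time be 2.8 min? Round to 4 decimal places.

12.7778

n = 4, Σx = 34, Σy = 31, Σxy = 223, Σx² = 324
Sxx = Σx² − (Σx)²/n = 324 − 289 = 35
Sxy = Σxy − (Σx)(Σy)/n = 223 − 263.5 = -40.5
b = Sxy/Sxx = -40.5/35 = -1.157143
a = ȳ − b·x̄ = 7.75 − (-1.157143)·8.5 = 17.585714
Set a + b·x = 2.8: x = (2.8 − 17.585714) / (-1.157143) = 12.777778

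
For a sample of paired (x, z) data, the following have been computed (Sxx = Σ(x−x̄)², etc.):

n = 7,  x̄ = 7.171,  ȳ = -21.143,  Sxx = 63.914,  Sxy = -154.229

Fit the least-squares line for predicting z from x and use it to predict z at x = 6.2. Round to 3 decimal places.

-18.800

b = Sxy/Sxx = -154.229/63.914 = -2.413071
a = ȳ − b·x̄ = -21.143 − (-2.413071)·7.171 = -3.838870
ŷ(6.2) = a + b·6.2 = -3.838870 + (-2.413071)·6.2 = -18.799908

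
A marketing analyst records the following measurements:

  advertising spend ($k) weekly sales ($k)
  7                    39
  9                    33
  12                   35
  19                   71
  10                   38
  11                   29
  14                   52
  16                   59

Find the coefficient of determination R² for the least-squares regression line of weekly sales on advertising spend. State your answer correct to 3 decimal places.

n = 8, Σx = 98, Σy = 356, Σxy = 4710, Σx² = 1308, Σy² = 17346
Sxx = Σx² − (Σx)²/n = 1308 − 1200.5 = 107.5
Sxy = Σxy − (Σx)(Σy)/n = 4710 − 4361 = 349
Syy = Σy² − (Σy)²/n = 17346 − 15842 = 1504
R² = Sxy²/(Sxx·Syy) = (349)²/(107.5·1504) = 0.753346

0.753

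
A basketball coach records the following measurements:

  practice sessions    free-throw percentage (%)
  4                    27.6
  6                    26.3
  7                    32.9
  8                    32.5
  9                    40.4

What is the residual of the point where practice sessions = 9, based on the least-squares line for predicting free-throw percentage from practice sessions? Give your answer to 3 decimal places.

n = 5, Σx = 34, Σy = 159.7, Σxy = 1122.1, Σx² = 246
Sxx = Σx² − (Σx)²/n = 246 − 231.2 = 14.8
Sxy = Σxy − (Σx)(Σy)/n = 1122.1 − 1085.96 = 36.14
b = Sxy/Sxx = 36.14/14.8 = 2.441892
a = ȳ − b·x̄ = 31.94 − 2.441892·6.8 = 15.335135
ŷ(9) = 15.335135 + 2.441892·9 = 37.312162
residual = y − ŷ = 40.4 − 37.312162 = 3.087838

3.088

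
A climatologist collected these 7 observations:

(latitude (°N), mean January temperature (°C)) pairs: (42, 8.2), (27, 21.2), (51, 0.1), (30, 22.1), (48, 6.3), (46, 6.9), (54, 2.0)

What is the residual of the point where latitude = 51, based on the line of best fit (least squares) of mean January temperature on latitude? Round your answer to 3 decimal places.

n = 7, Σx = 298, Σy = 66.8, Σxy = 2312.7, Σx² = 13330
Sxx = Σx² − (Σx)²/n = 13330 − 12686.285714 = 643.714286
Sxy = Σxy − (Σx)(Σy)/n = 2312.7 − 2843.771429 = -531.071429
b = Sxy/Sxx = -531.071429/643.714286 = -0.825011
a = ȳ − b·x̄ = 9.542857 − (-0.825011)·42.571429 = 44.664758
ŷ(51) = 44.664758 + (-0.825011)·51 = 2.589192
residual = y − ŷ = 0.1 − 2.589192 = -2.489192

-2.489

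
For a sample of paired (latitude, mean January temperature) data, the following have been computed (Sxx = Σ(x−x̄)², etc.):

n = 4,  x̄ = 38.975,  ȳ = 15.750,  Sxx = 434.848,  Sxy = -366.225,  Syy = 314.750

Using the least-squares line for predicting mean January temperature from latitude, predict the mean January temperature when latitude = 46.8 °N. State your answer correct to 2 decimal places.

9.16

b = Sxy/Sxx = -366.225/434.848 = -0.842191
a = ȳ − b·x̄ = 15.75 − (-0.842191)·38.975 = 48.574388
ŷ(46.8) = a + b·46.8 = 48.574388 + (-0.842191)·46.8 = 9.159857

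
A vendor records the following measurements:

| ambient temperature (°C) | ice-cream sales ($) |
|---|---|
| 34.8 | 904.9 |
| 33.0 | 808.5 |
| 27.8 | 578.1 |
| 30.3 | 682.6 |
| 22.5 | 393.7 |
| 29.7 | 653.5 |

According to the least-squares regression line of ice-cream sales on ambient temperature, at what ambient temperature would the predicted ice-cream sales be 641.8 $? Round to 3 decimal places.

28.995

n = 6, Σx = 178.1, Σy = 4021.3, Σxy = 123192.18, Σx² = 5379.31
Sxx = Σx² − (Σx)²/n = 5379.31 − 5286.601667 = 92.708333
Sxy = Σxy − (Σx)(Σy)/n = 123192.18 − 119365.588333 = 3826.591667
b = Sxy/Sxx = 3826.591667/92.708333 = 41.275596
a = ȳ − b·x̄ = 670.216667 − 41.275596·29.683333 = -554.980593
Set a + b·x = 641.8: x = (641.8 − (-554.980593)) / 41.275596 = 28.994872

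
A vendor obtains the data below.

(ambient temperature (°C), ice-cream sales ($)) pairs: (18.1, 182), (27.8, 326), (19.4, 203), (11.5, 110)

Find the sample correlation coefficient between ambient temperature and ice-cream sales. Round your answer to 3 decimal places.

0.996

n = 4, Σx = 76.8, Σy = 821, Σxy = 17560.2, Σx² = 1609.06, Σy² = 192709
Sxx = Σx² − (Σx)²/n = 1609.06 − 1474.56 = 134.5
Sxy = Σxy − (Σx)(Σy)/n = 17560.2 − 15763.2 = 1797
Syy = Σy² − (Σy)²/n = 192709 − 168510.25 = 24198.75
r = Sxy/√(Sxx·Syy) = 1797/√(3254731.875) = 1797/1804.087546 = 0.996071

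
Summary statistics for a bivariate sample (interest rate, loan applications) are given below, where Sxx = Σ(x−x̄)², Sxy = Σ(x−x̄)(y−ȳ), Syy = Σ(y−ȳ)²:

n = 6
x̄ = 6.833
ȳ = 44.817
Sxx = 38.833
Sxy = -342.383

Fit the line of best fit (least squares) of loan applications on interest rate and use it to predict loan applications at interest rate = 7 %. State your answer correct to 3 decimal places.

43.345

b = Sxy/Sxx = -342.383/38.833 = -8.816805
a = ȳ − b·x̄ = 44.817 − (-8.816805)·6.833 = 105.062231
ŷ(7) = a + b·7 = 105.062231 + (-8.816805)·7 = 43.344594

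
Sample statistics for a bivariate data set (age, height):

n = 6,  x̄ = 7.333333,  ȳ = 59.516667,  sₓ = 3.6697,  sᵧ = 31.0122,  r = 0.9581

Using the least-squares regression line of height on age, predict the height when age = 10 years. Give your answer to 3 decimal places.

b = r · sᵧ/sₓ = 0.9581 · 31.0122/3.6697 = 8.096790
a = ȳ − b·x̄ = 59.516667 − 8.096790·7.333333 = 0.140213
ŷ(10) = a + b·10 = 0.140213 + 8.096790·10 = 81.108109

81.108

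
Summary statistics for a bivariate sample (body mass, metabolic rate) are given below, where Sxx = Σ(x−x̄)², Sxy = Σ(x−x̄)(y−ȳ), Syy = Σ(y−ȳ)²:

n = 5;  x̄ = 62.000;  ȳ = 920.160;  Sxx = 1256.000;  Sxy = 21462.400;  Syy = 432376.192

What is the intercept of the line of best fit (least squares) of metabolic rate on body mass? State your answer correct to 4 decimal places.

-139.2897

b = Sxy/Sxx = 21462.4/1256 = 17.087898
a = ȳ − b·x̄ = 920.16 − 17.087898·62 = -139.289682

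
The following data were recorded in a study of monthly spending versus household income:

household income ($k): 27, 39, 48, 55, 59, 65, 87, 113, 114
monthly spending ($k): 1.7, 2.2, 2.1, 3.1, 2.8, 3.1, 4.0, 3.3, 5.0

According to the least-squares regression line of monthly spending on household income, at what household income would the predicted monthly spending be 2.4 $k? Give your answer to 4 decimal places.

45.2709

n = 9, Σx = 607, Σy = 27.3, Σxy = 2060.6, Σx² = 48619
Sxx = Σx² − (Σx)²/n = 48619 − 40938.777778 = 7680.222222
Sxy = Σxy − (Σx)(Σy)/n = 2060.6 − 1841.233333 = 219.366667
b = Sxy/Sxx = 219.366667/7680.222222 = 0.028563
a = ȳ − b·x̄ = 3.033333 − 0.028563·67.444444 = 1.106949
Set a + b·x = 2.4: x = (2.4 − 1.106949) / 0.028563 = 45.270881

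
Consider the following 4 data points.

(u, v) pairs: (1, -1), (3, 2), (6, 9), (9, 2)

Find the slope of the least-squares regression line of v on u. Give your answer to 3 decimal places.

0.544

n = 4, Σx = 19, Σy = 12, Σxy = 77, Σx² = 127
Sxx = Σx² − (Σx)²/n = 127 − 90.25 = 36.75
Sxy = Σxy − (Σx)(Σy)/n = 77 − 57 = 20
b = Sxy/Sxx = 20/36.75 = 0.544218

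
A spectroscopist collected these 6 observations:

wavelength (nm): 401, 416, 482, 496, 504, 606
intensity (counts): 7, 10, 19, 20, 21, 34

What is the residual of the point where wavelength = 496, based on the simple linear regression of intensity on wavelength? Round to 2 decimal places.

n = 6, Σx = 2905, Σy = 111, Σxy = 57233, Σx² = 1433449
Sxx = Σx² − (Σx)²/n = 1433449 − 1406504.166667 = 26944.833333
Sxy = Σxy − (Σx)(Σy)/n = 57233 − 53742.5 = 3490.5
b = Sxy/Sxx = 3490.5/26944.833333 = 0.129542
a = ȳ − b·x̄ = 18.5 − 0.129542·484.166667 = -44.220141
ŷ(496) = -44.220141 + 0.129542·496 = 20.032919
residual = y − ŷ = 20 − 20.032919 = -0.032919

-0.03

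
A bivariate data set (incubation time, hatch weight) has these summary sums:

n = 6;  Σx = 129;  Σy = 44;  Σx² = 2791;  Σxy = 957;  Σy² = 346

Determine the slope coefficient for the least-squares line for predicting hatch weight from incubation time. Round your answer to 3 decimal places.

Sxx = Σx² − (Σx)²/n = 2791 − 2773.5 = 17.5
Sxy = Σxy − (Σx)(Σy)/n = 957 − 946 = 11
b = Sxy/Sxx = 11/17.5 = 0.628571

0.629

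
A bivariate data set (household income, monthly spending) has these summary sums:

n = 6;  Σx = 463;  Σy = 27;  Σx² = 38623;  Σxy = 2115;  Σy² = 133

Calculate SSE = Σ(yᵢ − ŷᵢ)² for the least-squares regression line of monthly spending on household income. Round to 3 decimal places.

11.157

Sxx = Σx² − (Σx)²/n = 38623 − 35728.166667 = 2894.833333
Sxy = Σxy − (Σx)(Σy)/n = 2115 − 2083.5 = 31.5
Syy = Σy² − (Σy)²/n = 133 − 121.5 = 11.5
b = Sxy/Sxx = 31.5/2894.833333 = 0.010881
SSE = Syy − b·Sxy = 11.5 − 0.010881·31.5 = 11.157234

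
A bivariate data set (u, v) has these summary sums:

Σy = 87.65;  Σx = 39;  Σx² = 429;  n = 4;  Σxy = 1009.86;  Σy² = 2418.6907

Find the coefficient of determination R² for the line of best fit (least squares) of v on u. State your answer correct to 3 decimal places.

0.993

Sxx = Σx² − (Σx)²/n = 429 − 380.25 = 48.75
Sxy = Σxy − (Σx)(Σy)/n = 1009.86 − 854.5875 = 155.2725
Syy = Σy² − (Σy)²/n = 2418.6907 − 1920.630625 = 498.060075
R² = Sxy²/(Sxx·Syy) = (155.2725)²/(48.75·498.060075) = 0.992962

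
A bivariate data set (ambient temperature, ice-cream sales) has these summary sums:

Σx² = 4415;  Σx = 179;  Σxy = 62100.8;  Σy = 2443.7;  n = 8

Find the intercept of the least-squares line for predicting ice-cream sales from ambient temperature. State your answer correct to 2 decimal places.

Sxx = Σx² − (Σx)²/n = 4415 − 4005.125 = 409.875
Sxy = Σxy − (Σx)(Σy)/n = 62100.8 − 54677.7875 = 7423.0125
b = Sxy/Sxx = 7423.0125/409.875 = 18.110430
a = ȳ − b·x̄ = 305.4625 − 18.110430·22.375 = -99.758371

-99.76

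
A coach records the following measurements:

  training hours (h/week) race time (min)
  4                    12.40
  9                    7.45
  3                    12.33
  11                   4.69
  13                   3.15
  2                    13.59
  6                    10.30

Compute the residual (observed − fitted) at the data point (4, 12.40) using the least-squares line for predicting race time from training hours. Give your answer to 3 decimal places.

0.514

n = 7, Σx = 48, Σy = 63.91, Σxy = 335.16, Σx² = 436
Sxx = Σx² − (Σx)²/n = 436 − 329.142857 = 106.857143
Sxy = Σxy − (Σx)(Σy)/n = 335.16 − 438.24 = -103.08
b = Sxy/Sxx = -103.08/106.857143 = -0.964652
a = ȳ − b·x̄ = 9.13 − (-0.964652)·6.857143 = 15.744759
ŷ(4) = 15.744759 + (-0.964652)·4 = 11.886150
residual = y − ŷ = 12.40 − 11.886150 = 0.513850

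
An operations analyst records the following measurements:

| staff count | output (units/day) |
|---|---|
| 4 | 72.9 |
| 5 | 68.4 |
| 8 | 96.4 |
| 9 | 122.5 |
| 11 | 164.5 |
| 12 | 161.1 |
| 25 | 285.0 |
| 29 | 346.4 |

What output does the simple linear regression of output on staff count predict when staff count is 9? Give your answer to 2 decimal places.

n = 8, Σx = 103, Σy = 1317.2, Σxy = 23420.6, Σx² = 1917
Sxx = Σx² − (Σx)²/n = 1917 − 1326.125 = 590.875
Sxy = Σxy − (Σx)(Σy)/n = 23420.6 − 16958.95 = 6461.65
b = Sxy/Sxx = 6461.65/590.875 = 10.935731
a = ȳ − b·x̄ = 164.65 − 10.935731·12.875 = 23.852465
ŷ(9) = a + b·9 = 23.852465 + 10.935731·9 = 122.274043

122.27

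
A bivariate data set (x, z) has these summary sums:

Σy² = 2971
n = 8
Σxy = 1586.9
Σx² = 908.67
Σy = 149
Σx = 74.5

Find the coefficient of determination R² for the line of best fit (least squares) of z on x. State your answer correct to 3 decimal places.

0.944

Sxx = Σx² − (Σx)²/n = 908.67 − 693.78125 = 214.88875
Sxy = Σxy − (Σx)(Σy)/n = 1586.9 − 1387.5625 = 199.3375
Syy = Σy² − (Σy)²/n = 2971 − 2775.125 = 195.875
R² = Sxy²/(Sxx·Syy) = (199.3375)²/(214.88875·195.875) = 0.944029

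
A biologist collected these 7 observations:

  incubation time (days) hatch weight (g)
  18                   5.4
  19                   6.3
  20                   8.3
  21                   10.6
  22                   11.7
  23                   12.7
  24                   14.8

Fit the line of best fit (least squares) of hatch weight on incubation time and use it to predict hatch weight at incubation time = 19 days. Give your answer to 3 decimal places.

6.800

n = 7, Σx = 147, Σy = 69.8, Σxy = 1510.2, Σx² = 3115
Sxx = Σx² − (Σx)²/n = 3115 − 3087 = 28
Sxy = Σxy − (Σx)(Σy)/n = 1510.2 − 1465.8 = 44.4
b = Sxy/Sxx = 44.4/28 = 1.585714
a = ȳ − b·x̄ = 9.971429 − 1.585714·21 = -23.328571
ŷ(19) = a + b·19 = -23.328571 + 1.585714·19 = 6.8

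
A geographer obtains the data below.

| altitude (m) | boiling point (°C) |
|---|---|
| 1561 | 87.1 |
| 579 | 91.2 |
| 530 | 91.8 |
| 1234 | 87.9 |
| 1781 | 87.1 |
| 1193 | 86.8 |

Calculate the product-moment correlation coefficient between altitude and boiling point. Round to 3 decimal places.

-0.907

n = 6, Σx = 6878, Σy = 531.9, Σxy = 604568, Σx² = 9170828, Σy² = 47178.15
Sxx = Σx² − (Σx)²/n = 9170828 − 7884480.666667 = 1286347.333333
Sxy = Σxy − (Σx)(Σy)/n = 604568 − 609734.7 = -5166.7
Syy = Σy² − (Σy)²/n = 47178.15 − 47152.935 = 25.215
r = Sxy/√(Sxx·Syy) = -5166.7/√(32435248.01) = -5166.7/5695.195169 = -0.907203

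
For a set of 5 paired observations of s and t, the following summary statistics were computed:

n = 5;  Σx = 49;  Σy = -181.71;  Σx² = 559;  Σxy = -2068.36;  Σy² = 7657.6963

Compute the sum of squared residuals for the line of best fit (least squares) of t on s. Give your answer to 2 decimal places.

4.31

Sxx = Σx² − (Σx)²/n = 559 − 480.2 = 78.8
Sxy = Σxy − (Σx)(Σy)/n = -2068.36 − (-1780.758) = -287.602
Syy = Σy² − (Σy)²/n = 7657.6963 − 6603.70482 = 1053.99148
b = Sxy/Sxx = -287.602/78.8 = -3.649772
SSE = Syy − b·Sxy = 1053.99148 − (-3.649772)·(-287.602) = 4.309876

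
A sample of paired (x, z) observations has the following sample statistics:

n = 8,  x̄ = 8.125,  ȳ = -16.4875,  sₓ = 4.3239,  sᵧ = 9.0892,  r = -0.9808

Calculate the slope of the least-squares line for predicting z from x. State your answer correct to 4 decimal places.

-2.0617

b = r · sᵧ/sₓ = -0.9808 · 9.0892/4.3239 = -2.061724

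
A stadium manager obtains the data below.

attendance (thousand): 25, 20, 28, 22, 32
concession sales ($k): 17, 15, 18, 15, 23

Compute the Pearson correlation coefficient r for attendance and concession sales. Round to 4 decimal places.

0.9527

n = 5, Σx = 127, Σy = 88, Σxy = 2295, Σx² = 3317, Σy² = 1592
Sxx = Σx² − (Σx)²/n = 3317 − 3225.8 = 91.2
Sxy = Σxy − (Σx)(Σy)/n = 2295 − 2235.2 = 59.8
Syy = Σy² − (Σy)²/n = 1592 − 1548.8 = 43.2
r = Sxy/√(Sxx·Syy) = 59.8/√(3939.84) = 59.8/62.768145 = 0.952713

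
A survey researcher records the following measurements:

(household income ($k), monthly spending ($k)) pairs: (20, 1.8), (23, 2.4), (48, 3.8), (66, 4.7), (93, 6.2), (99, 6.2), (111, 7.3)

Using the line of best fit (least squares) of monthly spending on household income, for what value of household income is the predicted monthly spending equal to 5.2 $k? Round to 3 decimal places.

75.918

n = 7, Σx = 460, Σy = 32.4, Σxy = 2584.5, Σx² = 38360
Sxx = Σx² − (Σx)²/n = 38360 − 30228.571429 = 8131.428571
Sxy = Σxy − (Σx)(Σy)/n = 2584.5 − 2129.142857 = 455.357143
b = Sxy/Sxx = 455.357143/8131.428571 = 0.056000
a = ȳ − b·x̄ = 4.628571 − 0.056000·65.714286 = 0.948595
Set a + b·x = 5.2: x = (5.2 − 0.948595) / 0.056000 = 75.918431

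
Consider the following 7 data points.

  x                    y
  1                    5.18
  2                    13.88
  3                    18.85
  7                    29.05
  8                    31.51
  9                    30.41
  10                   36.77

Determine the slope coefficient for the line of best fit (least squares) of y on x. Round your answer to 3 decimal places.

n = 7, Σx = 40, Σy = 165.65, Σxy = 1186.31, Σx² = 308
Sxx = Σx² − (Σx)²/n = 308 − 228.571429 = 79.428571
Sxy = Σxy − (Σx)(Σy)/n = 1186.31 − 946.571429 = 239.738571
b = Sxy/Sxx = 239.738571/79.428571 = 3.018291

3.018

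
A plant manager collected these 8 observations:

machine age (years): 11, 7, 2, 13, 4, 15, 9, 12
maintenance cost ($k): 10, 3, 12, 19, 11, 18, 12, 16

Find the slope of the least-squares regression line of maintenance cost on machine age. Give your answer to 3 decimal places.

n = 8, Σx = 73, Σy = 101, Σxy = 1016, Σx² = 809
Sxx = Σx² − (Σx)²/n = 809 − 666.125 = 142.875
Sxy = Σxy − (Σx)(Σy)/n = 1016 − 921.625 = 94.375
b = Sxy/Sxx = 94.375/142.875 = 0.660542

0.661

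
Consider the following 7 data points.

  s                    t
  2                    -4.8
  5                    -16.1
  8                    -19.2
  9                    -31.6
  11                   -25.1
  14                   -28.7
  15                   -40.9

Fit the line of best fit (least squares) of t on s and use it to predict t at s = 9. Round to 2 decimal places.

-23.45

n = 7, Σx = 64, Σy = -166.4, Σxy = -1819.5, Σx² = 716
Sxx = Σx² − (Σx)²/n = 716 − 585.142857 = 130.857143
Sxy = Σxy − (Σx)(Σy)/n = -1819.5 − (-1521.371429) = -298.128571
b = Sxy/Sxx = -298.128571/130.857143 = -2.278275
a = ȳ − b·x̄ = -23.771429 − (-2.278275)·9.142857 = -2.941485
ŷ(9) = a + b·9 = -2.941485 + (-2.278275)·9 = -23.445961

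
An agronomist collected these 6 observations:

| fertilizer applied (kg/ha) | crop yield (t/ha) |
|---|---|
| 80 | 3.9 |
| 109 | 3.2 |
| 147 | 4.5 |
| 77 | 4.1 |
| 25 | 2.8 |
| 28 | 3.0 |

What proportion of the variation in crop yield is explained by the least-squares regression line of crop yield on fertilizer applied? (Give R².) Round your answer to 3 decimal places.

n = 6, Σx = 466, Σy = 21.5, Σxy = 1792, Σx² = 47228, Σy² = 79.35
Sxx = Σx² − (Σx)²/n = 47228 − 36192.666667 = 11035.333333
Sxy = Σxy − (Σx)(Σy)/n = 1792 − 1669.833333 = 122.166667
Syy = Σy² − (Σy)²/n = 79.35 − 77.041667 = 2.308333
R² = Sxy²/(Sxx·Syy) = (122.166667)²/(11035.333333·2.308333) = 0.585897

0.586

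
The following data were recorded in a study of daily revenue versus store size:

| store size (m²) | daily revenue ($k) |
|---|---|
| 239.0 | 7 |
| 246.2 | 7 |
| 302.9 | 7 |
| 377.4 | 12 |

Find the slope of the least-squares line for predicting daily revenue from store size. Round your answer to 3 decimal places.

n = 4, Σx = 1165.5, Σy = 33, Σxy = 10045.5, Σx² = 351914.61
Sxx = Σx² − (Σx)²/n = 351914.61 − 339597.5625 = 12317.0475
Sxy = Σxy − (Σx)(Σy)/n = 10045.5 − 9615.375 = 430.125
b = Sxy/Sxx = 430.125/12317.0475 = 0.034921

0.035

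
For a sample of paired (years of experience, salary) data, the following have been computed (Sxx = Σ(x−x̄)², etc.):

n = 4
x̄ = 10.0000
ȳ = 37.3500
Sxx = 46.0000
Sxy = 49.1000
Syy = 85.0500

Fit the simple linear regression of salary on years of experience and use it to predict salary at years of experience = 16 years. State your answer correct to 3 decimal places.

b = Sxy/Sxx = 49.1/46 = 1.067391
a = ȳ − b·x̄ = 37.35 − 1.067391·10 = 26.676087
ŷ(16) = a + b·16 = 26.676087 + 1.067391·16 = 43.754348

43.754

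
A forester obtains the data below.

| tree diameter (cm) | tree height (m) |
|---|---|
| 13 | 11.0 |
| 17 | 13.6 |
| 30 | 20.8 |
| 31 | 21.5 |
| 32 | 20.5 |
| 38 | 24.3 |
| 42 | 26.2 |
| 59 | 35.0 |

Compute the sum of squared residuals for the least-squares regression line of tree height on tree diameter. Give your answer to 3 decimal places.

1.767

n = 8, Σx = 262, Σy = 172.9, Σxy = 6409.5, Σx² = 10032, Σy² = 4123.03
Sxx = Σx² − (Σx)²/n = 10032 − 8580.5 = 1451.5
Sxy = Σxy − (Σx)(Σy)/n = 6409.5 − 5662.475 = 747.025
Syy = Σy² − (Σy)²/n = 4123.03 − 3736.80125 = 386.22875
b = Sxy/Sxx = 747.025/1451.5 = 0.514657
SSE = Syy − b·Sxy = 386.22875 − 0.514657·747.025 = 1.766917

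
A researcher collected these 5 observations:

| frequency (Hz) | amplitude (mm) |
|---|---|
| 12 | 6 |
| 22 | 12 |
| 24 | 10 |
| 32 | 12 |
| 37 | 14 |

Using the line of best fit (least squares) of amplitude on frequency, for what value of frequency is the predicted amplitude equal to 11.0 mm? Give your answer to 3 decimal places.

n = 5, Σx = 127, Σy = 54, Σxy = 1478, Σx² = 3597
Sxx = Σx² − (Σx)²/n = 3597 − 3225.8 = 371.2
Sxy = Σxy − (Σx)(Σy)/n = 1478 − 1371.6 = 106.4
b = Sxy/Sxx = 106.4/371.2 = 0.286638
a = ȳ − b·x̄ = 10.8 − 0.286638·25.4 = 3.519397
Set a + b·x = 11.0: x = (11.0 − 3.519397) / 0.286638 = 26.097744

26.098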